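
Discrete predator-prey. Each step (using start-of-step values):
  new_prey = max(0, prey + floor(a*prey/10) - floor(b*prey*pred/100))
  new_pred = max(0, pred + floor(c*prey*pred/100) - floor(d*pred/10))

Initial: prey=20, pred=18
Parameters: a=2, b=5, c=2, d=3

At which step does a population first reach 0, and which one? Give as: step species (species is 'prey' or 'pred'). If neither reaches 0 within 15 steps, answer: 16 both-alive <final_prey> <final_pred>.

Step 1: prey: 20+4-18=6; pred: 18+7-5=20
Step 2: prey: 6+1-6=1; pred: 20+2-6=16
Step 3: prey: 1+0-0=1; pred: 16+0-4=12
Step 4: prey: 1+0-0=1; pred: 12+0-3=9
Step 5: prey: 1+0-0=1; pred: 9+0-2=7
Step 6: prey: 1+0-0=1; pred: 7+0-2=5
Step 7: prey: 1+0-0=1; pred: 5+0-1=4
Step 8: prey: 1+0-0=1; pred: 4+0-1=3
Step 9: prey: 1+0-0=1; pred: 3+0-0=3
Steps 10-15: state stable at prey=1, pred=3 (no change)
No extinction within 15 steps

Answer: 16 both-alive 1 3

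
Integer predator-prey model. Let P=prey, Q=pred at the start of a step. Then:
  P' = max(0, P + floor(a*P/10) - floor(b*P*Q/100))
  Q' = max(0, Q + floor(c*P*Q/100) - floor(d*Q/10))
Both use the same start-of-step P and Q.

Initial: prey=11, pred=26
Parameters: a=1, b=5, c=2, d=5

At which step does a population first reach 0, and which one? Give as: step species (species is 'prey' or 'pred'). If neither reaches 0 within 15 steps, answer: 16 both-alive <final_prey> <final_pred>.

Answer: 1 prey

Derivation:
Step 1: prey: 11+1-14=0; pred: 26+5-13=18
First extinction: prey at step 1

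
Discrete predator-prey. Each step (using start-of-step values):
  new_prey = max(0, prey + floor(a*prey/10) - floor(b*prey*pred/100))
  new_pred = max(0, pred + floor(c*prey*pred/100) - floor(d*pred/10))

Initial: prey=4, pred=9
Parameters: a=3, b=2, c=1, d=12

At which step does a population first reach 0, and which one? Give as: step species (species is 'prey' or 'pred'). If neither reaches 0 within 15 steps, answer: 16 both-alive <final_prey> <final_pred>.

Step 1: prey: 4+1-0=5; pred: 9+0-10=0
First extinction: pred at step 1

Answer: 1 pred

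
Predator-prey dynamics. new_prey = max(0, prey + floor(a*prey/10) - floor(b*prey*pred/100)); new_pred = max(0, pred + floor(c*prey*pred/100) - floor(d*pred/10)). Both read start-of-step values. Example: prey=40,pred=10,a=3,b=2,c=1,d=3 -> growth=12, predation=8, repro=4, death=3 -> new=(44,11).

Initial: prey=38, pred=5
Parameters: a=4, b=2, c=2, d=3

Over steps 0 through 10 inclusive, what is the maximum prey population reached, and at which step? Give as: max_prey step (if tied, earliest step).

Answer: 73 3

Derivation:
Step 1: prey: 38+15-3=50; pred: 5+3-1=7
Step 2: prey: 50+20-7=63; pred: 7+7-2=12
Step 3: prey: 63+25-15=73; pred: 12+15-3=24
Step 4: prey: 73+29-35=67; pred: 24+35-7=52
Step 5: prey: 67+26-69=24; pred: 52+69-15=106
Step 6: prey: 24+9-50=0; pred: 106+50-31=125
Step 7: prey: 0+0-0=0; pred: 125+0-37=88
Step 8: prey: 0+0-0=0; pred: 88+0-26=62
Step 9: prey: 0+0-0=0; pred: 62+0-18=44
Step 10: prey: 0+0-0=0; pred: 44+0-13=31
Max prey = 73 at step 3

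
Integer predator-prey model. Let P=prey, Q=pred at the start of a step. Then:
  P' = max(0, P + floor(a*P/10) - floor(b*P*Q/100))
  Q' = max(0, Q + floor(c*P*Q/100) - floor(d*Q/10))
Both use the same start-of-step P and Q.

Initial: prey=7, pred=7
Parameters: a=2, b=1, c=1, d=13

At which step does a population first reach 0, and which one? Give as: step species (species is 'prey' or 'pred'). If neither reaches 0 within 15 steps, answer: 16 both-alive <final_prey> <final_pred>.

Answer: 1 pred

Derivation:
Step 1: prey: 7+1-0=8; pred: 7+0-9=0
First extinction: pred at step 1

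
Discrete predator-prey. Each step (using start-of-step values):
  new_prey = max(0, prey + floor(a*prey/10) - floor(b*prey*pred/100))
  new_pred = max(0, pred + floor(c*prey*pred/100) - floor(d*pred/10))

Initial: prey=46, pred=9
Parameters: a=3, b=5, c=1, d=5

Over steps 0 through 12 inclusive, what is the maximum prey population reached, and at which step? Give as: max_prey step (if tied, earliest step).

Answer: 138 12

Derivation:
Step 1: prey: 46+13-20=39; pred: 9+4-4=9
Step 2: prey: 39+11-17=33; pred: 9+3-4=8
Step 3: prey: 33+9-13=29; pred: 8+2-4=6
Step 4: prey: 29+8-8=29; pred: 6+1-3=4
Step 5: prey: 29+8-5=32; pred: 4+1-2=3
Step 6: prey: 32+9-4=37; pred: 3+0-1=2
Step 7: prey: 37+11-3=45; pred: 2+0-1=1
Step 8: prey: 45+13-2=56; pred: 1+0-0=1
Step 9: prey: 56+16-2=70; pred: 1+0-0=1
Step 10: prey: 70+21-3=88; pred: 1+0-0=1
Step 11: prey: 88+26-4=110; pred: 1+0-0=1
Step 12: prey: 110+33-5=138; pred: 1+1-0=2
Max prey = 138 at step 12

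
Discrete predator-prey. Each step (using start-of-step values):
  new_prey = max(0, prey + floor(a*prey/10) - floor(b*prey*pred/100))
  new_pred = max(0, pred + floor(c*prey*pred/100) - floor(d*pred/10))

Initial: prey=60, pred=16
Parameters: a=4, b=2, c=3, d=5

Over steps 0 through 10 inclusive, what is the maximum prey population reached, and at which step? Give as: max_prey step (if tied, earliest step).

Step 1: prey: 60+24-19=65; pred: 16+28-8=36
Step 2: prey: 65+26-46=45; pred: 36+70-18=88
Step 3: prey: 45+18-79=0; pred: 88+118-44=162
Step 4: prey: 0+0-0=0; pred: 162+0-81=81
Step 5: prey: 0+0-0=0; pred: 81+0-40=41
Step 6: prey: 0+0-0=0; pred: 41+0-20=21
Step 7: prey: 0+0-0=0; pred: 21+0-10=11
Step 8: prey: 0+0-0=0; pred: 11+0-5=6
Step 9: prey: 0+0-0=0; pred: 6+0-3=3
Step 10: prey: 0+0-0=0; pred: 3+0-1=2
Max prey = 65 at step 1

Answer: 65 1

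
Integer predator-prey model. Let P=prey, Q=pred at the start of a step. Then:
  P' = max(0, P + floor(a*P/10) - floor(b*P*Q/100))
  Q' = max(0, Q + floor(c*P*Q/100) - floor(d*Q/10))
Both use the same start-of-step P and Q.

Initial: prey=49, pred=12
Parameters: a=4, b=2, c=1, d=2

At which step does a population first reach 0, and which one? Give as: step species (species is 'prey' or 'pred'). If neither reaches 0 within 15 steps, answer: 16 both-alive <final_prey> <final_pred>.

Step 1: prey: 49+19-11=57; pred: 12+5-2=15
Step 2: prey: 57+22-17=62; pred: 15+8-3=20
Step 3: prey: 62+24-24=62; pred: 20+12-4=28
Step 4: prey: 62+24-34=52; pred: 28+17-5=40
Step 5: prey: 52+20-41=31; pred: 40+20-8=52
Step 6: prey: 31+12-32=11; pred: 52+16-10=58
Step 7: prey: 11+4-12=3; pred: 58+6-11=53
Step 8: prey: 3+1-3=1; pred: 53+1-10=44
Step 9: prey: 1+0-0=1; pred: 44+0-8=36
Step 10: prey: 1+0-0=1; pred: 36+0-7=29
Step 11: prey: 1+0-0=1; pred: 29+0-5=24
Step 12: prey: 1+0-0=1; pred: 24+0-4=20
Step 13: prey: 1+0-0=1; pred: 20+0-4=16
Step 14: prey: 1+0-0=1; pred: 16+0-3=13
Step 15: prey: 1+0-0=1; pred: 13+0-2=11
No extinction within 15 steps

Answer: 16 both-alive 1 11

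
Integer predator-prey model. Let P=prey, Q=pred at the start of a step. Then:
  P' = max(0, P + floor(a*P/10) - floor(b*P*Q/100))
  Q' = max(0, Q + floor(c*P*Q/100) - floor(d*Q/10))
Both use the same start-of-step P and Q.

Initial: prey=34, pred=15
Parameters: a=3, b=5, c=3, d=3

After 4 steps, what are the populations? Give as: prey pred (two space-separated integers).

Answer: 0 17

Derivation:
Step 1: prey: 34+10-25=19; pred: 15+15-4=26
Step 2: prey: 19+5-24=0; pred: 26+14-7=33
Step 3: prey: 0+0-0=0; pred: 33+0-9=24
Step 4: prey: 0+0-0=0; pred: 24+0-7=17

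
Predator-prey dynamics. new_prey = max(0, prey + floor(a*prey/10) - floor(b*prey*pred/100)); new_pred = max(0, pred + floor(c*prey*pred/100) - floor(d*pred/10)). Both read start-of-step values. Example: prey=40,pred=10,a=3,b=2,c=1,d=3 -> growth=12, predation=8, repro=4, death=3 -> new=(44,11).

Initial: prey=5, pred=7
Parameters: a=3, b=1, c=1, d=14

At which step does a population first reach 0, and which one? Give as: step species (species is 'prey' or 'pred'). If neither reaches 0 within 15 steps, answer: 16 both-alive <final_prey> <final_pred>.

Step 1: prey: 5+1-0=6; pred: 7+0-9=0
First extinction: pred at step 1

Answer: 1 pred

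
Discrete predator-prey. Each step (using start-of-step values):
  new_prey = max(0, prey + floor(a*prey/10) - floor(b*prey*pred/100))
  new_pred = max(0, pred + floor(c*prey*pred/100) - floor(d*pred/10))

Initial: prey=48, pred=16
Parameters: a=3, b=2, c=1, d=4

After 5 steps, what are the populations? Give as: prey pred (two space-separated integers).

Answer: 35 19

Derivation:
Step 1: prey: 48+14-15=47; pred: 16+7-6=17
Step 2: prey: 47+14-15=46; pred: 17+7-6=18
Step 3: prey: 46+13-16=43; pred: 18+8-7=19
Step 4: prey: 43+12-16=39; pred: 19+8-7=20
Step 5: prey: 39+11-15=35; pred: 20+7-8=19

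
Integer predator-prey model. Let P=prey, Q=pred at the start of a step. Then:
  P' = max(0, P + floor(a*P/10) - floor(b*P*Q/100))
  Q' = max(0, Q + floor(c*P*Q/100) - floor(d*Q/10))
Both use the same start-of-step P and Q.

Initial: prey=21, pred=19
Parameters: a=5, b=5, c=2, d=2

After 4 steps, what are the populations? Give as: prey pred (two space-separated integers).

Answer: 0 18

Derivation:
Step 1: prey: 21+10-19=12; pred: 19+7-3=23
Step 2: prey: 12+6-13=5; pred: 23+5-4=24
Step 3: prey: 5+2-6=1; pred: 24+2-4=22
Step 4: prey: 1+0-1=0; pred: 22+0-4=18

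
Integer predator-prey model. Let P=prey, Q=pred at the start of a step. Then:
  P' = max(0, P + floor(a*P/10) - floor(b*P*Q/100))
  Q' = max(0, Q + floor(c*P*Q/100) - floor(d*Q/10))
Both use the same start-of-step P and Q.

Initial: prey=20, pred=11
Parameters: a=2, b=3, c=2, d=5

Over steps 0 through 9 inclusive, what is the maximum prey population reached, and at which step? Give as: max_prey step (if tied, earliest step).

Answer: 28 9

Derivation:
Step 1: prey: 20+4-6=18; pred: 11+4-5=10
Step 2: prey: 18+3-5=16; pred: 10+3-5=8
Step 3: prey: 16+3-3=16; pred: 8+2-4=6
Step 4: prey: 16+3-2=17; pred: 6+1-3=4
Step 5: prey: 17+3-2=18; pred: 4+1-2=3
Step 6: prey: 18+3-1=20; pred: 3+1-1=3
Step 7: prey: 20+4-1=23; pred: 3+1-1=3
Step 8: prey: 23+4-2=25; pred: 3+1-1=3
Step 9: prey: 25+5-2=28; pred: 3+1-1=3
Max prey = 28 at step 9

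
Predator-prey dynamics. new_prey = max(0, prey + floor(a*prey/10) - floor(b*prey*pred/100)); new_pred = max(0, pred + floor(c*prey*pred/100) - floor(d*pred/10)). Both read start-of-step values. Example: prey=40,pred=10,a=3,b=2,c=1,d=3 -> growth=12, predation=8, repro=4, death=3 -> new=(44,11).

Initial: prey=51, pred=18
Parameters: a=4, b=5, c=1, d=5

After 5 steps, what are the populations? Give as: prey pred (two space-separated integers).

Step 1: prey: 51+20-45=26; pred: 18+9-9=18
Step 2: prey: 26+10-23=13; pred: 18+4-9=13
Step 3: prey: 13+5-8=10; pred: 13+1-6=8
Step 4: prey: 10+4-4=10; pred: 8+0-4=4
Step 5: prey: 10+4-2=12; pred: 4+0-2=2

Answer: 12 2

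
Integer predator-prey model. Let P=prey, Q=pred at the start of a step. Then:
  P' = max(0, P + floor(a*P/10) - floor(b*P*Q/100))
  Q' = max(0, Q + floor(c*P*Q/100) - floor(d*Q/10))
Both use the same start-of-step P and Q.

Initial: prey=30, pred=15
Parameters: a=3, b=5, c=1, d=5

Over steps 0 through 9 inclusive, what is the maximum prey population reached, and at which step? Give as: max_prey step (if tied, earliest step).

Answer: 35 9

Derivation:
Step 1: prey: 30+9-22=17; pred: 15+4-7=12
Step 2: prey: 17+5-10=12; pred: 12+2-6=8
Step 3: prey: 12+3-4=11; pred: 8+0-4=4
Step 4: prey: 11+3-2=12; pred: 4+0-2=2
Step 5: prey: 12+3-1=14; pred: 2+0-1=1
Step 6: prey: 14+4-0=18; pred: 1+0-0=1
Step 7: prey: 18+5-0=23; pred: 1+0-0=1
Step 8: prey: 23+6-1=28; pred: 1+0-0=1
Step 9: prey: 28+8-1=35; pred: 1+0-0=1
Max prey = 35 at step 9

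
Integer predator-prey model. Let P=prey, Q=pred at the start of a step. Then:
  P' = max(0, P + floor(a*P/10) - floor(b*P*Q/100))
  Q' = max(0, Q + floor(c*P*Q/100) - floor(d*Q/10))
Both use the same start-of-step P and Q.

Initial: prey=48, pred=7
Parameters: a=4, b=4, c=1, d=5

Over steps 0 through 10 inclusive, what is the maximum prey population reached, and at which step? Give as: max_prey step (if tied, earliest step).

Step 1: prey: 48+19-13=54; pred: 7+3-3=7
Step 2: prey: 54+21-15=60; pred: 7+3-3=7
Step 3: prey: 60+24-16=68; pred: 7+4-3=8
Step 4: prey: 68+27-21=74; pred: 8+5-4=9
Step 5: prey: 74+29-26=77; pred: 9+6-4=11
Step 6: prey: 77+30-33=74; pred: 11+8-5=14
Step 7: prey: 74+29-41=62; pred: 14+10-7=17
Step 8: prey: 62+24-42=44; pred: 17+10-8=19
Step 9: prey: 44+17-33=28; pred: 19+8-9=18
Step 10: prey: 28+11-20=19; pred: 18+5-9=14
Max prey = 77 at step 5

Answer: 77 5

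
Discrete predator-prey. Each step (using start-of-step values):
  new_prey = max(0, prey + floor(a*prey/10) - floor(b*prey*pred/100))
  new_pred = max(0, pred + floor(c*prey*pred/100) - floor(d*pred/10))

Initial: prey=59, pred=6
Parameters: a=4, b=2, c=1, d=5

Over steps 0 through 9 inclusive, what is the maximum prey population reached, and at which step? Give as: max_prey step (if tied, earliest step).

Step 1: prey: 59+23-7=75; pred: 6+3-3=6
Step 2: prey: 75+30-9=96; pred: 6+4-3=7
Step 3: prey: 96+38-13=121; pred: 7+6-3=10
Step 4: prey: 121+48-24=145; pred: 10+12-5=17
Step 5: prey: 145+58-49=154; pred: 17+24-8=33
Step 6: prey: 154+61-101=114; pred: 33+50-16=67
Step 7: prey: 114+45-152=7; pred: 67+76-33=110
Step 8: prey: 7+2-15=0; pred: 110+7-55=62
Step 9: prey: 0+0-0=0; pred: 62+0-31=31
Max prey = 154 at step 5

Answer: 154 5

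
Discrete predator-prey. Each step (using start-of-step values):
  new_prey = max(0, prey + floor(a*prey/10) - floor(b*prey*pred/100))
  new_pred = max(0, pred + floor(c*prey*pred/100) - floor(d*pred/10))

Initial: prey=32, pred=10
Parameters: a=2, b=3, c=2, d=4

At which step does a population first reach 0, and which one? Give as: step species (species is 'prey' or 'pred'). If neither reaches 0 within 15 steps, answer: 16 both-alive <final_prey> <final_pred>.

Answer: 16 both-alive 19 2

Derivation:
Step 1: prey: 32+6-9=29; pred: 10+6-4=12
Step 2: prey: 29+5-10=24; pred: 12+6-4=14
Step 3: prey: 24+4-10=18; pred: 14+6-5=15
Step 4: prey: 18+3-8=13; pred: 15+5-6=14
Step 5: prey: 13+2-5=10; pred: 14+3-5=12
Step 6: prey: 10+2-3=9; pred: 12+2-4=10
Step 7: prey: 9+1-2=8; pred: 10+1-4=7
Step 8: prey: 8+1-1=8; pred: 7+1-2=6
Step 9: prey: 8+1-1=8; pred: 6+0-2=4
Step 10: prey: 8+1-0=9; pred: 4+0-1=3
Step 11: prey: 9+1-0=10; pred: 3+0-1=2
Step 12: prey: 10+2-0=12; pred: 2+0-0=2
Step 13: prey: 12+2-0=14; pred: 2+0-0=2
Step 14: prey: 14+2-0=16; pred: 2+0-0=2
Step 15: prey: 16+3-0=19; pred: 2+0-0=2
No extinction within 15 steps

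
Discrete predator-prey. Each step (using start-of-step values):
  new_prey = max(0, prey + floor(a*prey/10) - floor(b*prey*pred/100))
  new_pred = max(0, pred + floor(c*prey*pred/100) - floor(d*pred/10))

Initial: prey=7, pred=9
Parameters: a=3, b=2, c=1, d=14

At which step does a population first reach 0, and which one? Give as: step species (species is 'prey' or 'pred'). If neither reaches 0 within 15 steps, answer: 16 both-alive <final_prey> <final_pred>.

Answer: 1 pred

Derivation:
Step 1: prey: 7+2-1=8; pred: 9+0-12=0
First extinction: pred at step 1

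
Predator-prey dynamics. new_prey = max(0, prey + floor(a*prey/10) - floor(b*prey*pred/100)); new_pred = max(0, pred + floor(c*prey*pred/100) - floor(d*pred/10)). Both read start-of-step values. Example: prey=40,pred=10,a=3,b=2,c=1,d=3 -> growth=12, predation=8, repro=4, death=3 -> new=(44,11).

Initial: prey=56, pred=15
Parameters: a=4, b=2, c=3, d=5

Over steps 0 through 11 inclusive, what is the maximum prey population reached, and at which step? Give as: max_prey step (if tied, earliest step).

Answer: 62 1

Derivation:
Step 1: prey: 56+22-16=62; pred: 15+25-7=33
Step 2: prey: 62+24-40=46; pred: 33+61-16=78
Step 3: prey: 46+18-71=0; pred: 78+107-39=146
Step 4: prey: 0+0-0=0; pred: 146+0-73=73
Step 5: prey: 0+0-0=0; pred: 73+0-36=37
Step 6: prey: 0+0-0=0; pred: 37+0-18=19
Step 7: prey: 0+0-0=0; pred: 19+0-9=10
Step 8: prey: 0+0-0=0; pred: 10+0-5=5
Step 9: prey: 0+0-0=0; pred: 5+0-2=3
Step 10: prey: 0+0-0=0; pred: 3+0-1=2
Step 11: prey: 0+0-0=0; pred: 2+0-1=1
Max prey = 62 at step 1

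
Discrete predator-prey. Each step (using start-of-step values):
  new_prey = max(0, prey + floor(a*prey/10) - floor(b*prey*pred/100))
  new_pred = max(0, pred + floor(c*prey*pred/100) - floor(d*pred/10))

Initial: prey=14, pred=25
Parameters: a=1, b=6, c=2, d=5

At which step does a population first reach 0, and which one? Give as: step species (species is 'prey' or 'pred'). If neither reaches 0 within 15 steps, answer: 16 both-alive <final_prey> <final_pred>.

Step 1: prey: 14+1-21=0; pred: 25+7-12=20
First extinction: prey at step 1

Answer: 1 prey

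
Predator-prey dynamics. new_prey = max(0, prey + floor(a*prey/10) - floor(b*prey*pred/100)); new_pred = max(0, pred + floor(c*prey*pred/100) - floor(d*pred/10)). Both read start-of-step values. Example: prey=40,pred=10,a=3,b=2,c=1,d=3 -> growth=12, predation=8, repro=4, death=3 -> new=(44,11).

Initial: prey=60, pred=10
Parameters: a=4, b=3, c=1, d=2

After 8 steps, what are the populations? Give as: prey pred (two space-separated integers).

Step 1: prey: 60+24-18=66; pred: 10+6-2=14
Step 2: prey: 66+26-27=65; pred: 14+9-2=21
Step 3: prey: 65+26-40=51; pred: 21+13-4=30
Step 4: prey: 51+20-45=26; pred: 30+15-6=39
Step 5: prey: 26+10-30=6; pred: 39+10-7=42
Step 6: prey: 6+2-7=1; pred: 42+2-8=36
Step 7: prey: 1+0-1=0; pred: 36+0-7=29
Step 8: prey: 0+0-0=0; pred: 29+0-5=24

Answer: 0 24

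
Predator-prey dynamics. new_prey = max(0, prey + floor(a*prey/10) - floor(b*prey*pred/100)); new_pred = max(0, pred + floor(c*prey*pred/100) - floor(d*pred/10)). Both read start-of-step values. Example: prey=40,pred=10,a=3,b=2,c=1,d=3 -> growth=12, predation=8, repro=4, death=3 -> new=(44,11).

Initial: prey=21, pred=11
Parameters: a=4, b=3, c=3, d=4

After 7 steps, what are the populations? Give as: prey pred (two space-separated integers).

Step 1: prey: 21+8-6=23; pred: 11+6-4=13
Step 2: prey: 23+9-8=24; pred: 13+8-5=16
Step 3: prey: 24+9-11=22; pred: 16+11-6=21
Step 4: prey: 22+8-13=17; pred: 21+13-8=26
Step 5: prey: 17+6-13=10; pred: 26+13-10=29
Step 6: prey: 10+4-8=6; pred: 29+8-11=26
Step 7: prey: 6+2-4=4; pred: 26+4-10=20

Answer: 4 20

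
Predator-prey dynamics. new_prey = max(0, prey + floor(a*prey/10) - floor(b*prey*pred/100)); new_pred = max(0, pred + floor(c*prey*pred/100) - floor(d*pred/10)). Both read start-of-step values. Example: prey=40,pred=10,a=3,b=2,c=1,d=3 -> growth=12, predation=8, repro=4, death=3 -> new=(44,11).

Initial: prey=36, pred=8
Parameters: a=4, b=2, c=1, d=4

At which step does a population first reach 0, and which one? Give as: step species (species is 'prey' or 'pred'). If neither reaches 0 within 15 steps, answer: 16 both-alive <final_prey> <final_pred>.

Answer: 10 prey

Derivation:
Step 1: prey: 36+14-5=45; pred: 8+2-3=7
Step 2: prey: 45+18-6=57; pred: 7+3-2=8
Step 3: prey: 57+22-9=70; pred: 8+4-3=9
Step 4: prey: 70+28-12=86; pred: 9+6-3=12
Step 5: prey: 86+34-20=100; pred: 12+10-4=18
Step 6: prey: 100+40-36=104; pred: 18+18-7=29
Step 7: prey: 104+41-60=85; pred: 29+30-11=48
Step 8: prey: 85+34-81=38; pred: 48+40-19=69
Step 9: prey: 38+15-52=1; pred: 69+26-27=68
Step 10: prey: 1+0-1=0; pred: 68+0-27=41
First extinction: prey at step 10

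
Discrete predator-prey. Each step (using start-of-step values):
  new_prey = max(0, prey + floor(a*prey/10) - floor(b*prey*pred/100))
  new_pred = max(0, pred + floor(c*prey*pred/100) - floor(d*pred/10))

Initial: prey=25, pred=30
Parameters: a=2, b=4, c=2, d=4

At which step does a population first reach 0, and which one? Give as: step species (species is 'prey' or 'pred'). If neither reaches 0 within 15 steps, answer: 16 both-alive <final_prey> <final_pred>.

Step 1: prey: 25+5-30=0; pred: 30+15-12=33
First extinction: prey at step 1

Answer: 1 prey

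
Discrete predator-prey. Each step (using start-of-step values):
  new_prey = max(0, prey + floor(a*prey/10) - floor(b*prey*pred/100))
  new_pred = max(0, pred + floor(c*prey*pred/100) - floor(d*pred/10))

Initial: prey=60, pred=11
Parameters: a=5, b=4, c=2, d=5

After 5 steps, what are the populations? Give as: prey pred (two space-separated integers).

Step 1: prey: 60+30-26=64; pred: 11+13-5=19
Step 2: prey: 64+32-48=48; pred: 19+24-9=34
Step 3: prey: 48+24-65=7; pred: 34+32-17=49
Step 4: prey: 7+3-13=0; pred: 49+6-24=31
Step 5: prey: 0+0-0=0; pred: 31+0-15=16

Answer: 0 16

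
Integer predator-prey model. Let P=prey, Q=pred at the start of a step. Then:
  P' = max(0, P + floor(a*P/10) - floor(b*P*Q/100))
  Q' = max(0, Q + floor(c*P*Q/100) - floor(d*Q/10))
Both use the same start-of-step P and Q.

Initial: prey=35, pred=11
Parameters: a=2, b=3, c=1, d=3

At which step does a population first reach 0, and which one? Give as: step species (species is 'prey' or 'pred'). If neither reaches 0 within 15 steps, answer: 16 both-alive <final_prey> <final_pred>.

Step 1: prey: 35+7-11=31; pred: 11+3-3=11
Step 2: prey: 31+6-10=27; pred: 11+3-3=11
Step 3: prey: 27+5-8=24; pred: 11+2-3=10
Step 4: prey: 24+4-7=21; pred: 10+2-3=9
Step 5: prey: 21+4-5=20; pred: 9+1-2=8
Step 6: prey: 20+4-4=20; pred: 8+1-2=7
Step 7: prey: 20+4-4=20; pred: 7+1-2=6
Step 8: prey: 20+4-3=21; pred: 6+1-1=6
Step 9: prey: 21+4-3=22; pred: 6+1-1=6
Step 10: prey: 22+4-3=23; pred: 6+1-1=6
Step 11: prey: 23+4-4=23; pred: 6+1-1=6
Steps 12-15: state stable at prey=23, pred=6 (no change)
No extinction within 15 steps

Answer: 16 both-alive 23 6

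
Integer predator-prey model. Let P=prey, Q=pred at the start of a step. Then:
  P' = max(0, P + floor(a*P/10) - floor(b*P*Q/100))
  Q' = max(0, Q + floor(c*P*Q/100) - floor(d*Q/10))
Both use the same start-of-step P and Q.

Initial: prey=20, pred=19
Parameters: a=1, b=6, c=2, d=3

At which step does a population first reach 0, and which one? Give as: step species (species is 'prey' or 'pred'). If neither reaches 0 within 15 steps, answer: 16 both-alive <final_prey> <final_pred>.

Answer: 1 prey

Derivation:
Step 1: prey: 20+2-22=0; pred: 19+7-5=21
First extinction: prey at step 1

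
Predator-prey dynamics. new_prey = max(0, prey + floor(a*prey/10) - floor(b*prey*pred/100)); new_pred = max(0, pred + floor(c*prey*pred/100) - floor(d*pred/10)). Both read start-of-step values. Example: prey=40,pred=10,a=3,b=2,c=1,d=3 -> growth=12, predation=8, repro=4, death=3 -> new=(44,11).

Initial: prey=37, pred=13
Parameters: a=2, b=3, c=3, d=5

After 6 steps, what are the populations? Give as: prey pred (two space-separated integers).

Step 1: prey: 37+7-14=30; pred: 13+14-6=21
Step 2: prey: 30+6-18=18; pred: 21+18-10=29
Step 3: prey: 18+3-15=6; pred: 29+15-14=30
Step 4: prey: 6+1-5=2; pred: 30+5-15=20
Step 5: prey: 2+0-1=1; pred: 20+1-10=11
Step 6: prey: 1+0-0=1; pred: 11+0-5=6

Answer: 1 6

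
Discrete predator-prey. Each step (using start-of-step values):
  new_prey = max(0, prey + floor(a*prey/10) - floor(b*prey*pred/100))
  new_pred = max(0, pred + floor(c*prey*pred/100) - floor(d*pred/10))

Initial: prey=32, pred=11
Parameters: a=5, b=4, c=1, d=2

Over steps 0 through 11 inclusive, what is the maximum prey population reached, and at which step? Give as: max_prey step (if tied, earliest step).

Answer: 35 2

Derivation:
Step 1: prey: 32+16-14=34; pred: 11+3-2=12
Step 2: prey: 34+17-16=35; pred: 12+4-2=14
Step 3: prey: 35+17-19=33; pred: 14+4-2=16
Step 4: prey: 33+16-21=28; pred: 16+5-3=18
Step 5: prey: 28+14-20=22; pred: 18+5-3=20
Step 6: prey: 22+11-17=16; pred: 20+4-4=20
Step 7: prey: 16+8-12=12; pred: 20+3-4=19
Step 8: prey: 12+6-9=9; pred: 19+2-3=18
Step 9: prey: 9+4-6=7; pred: 18+1-3=16
Step 10: prey: 7+3-4=6; pred: 16+1-3=14
Step 11: prey: 6+3-3=6; pred: 14+0-2=12
Max prey = 35 at step 2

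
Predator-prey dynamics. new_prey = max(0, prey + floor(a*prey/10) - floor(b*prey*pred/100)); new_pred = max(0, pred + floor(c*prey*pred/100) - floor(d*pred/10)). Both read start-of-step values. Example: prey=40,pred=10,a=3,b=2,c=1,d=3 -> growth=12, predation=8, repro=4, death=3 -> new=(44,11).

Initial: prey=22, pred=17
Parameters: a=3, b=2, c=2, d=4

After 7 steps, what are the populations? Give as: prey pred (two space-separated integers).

Step 1: prey: 22+6-7=21; pred: 17+7-6=18
Step 2: prey: 21+6-7=20; pred: 18+7-7=18
Step 3: prey: 20+6-7=19; pred: 18+7-7=18
Step 4: prey: 19+5-6=18; pred: 18+6-7=17
Step 5: prey: 18+5-6=17; pred: 17+6-6=17
Step 6: prey: 17+5-5=17; pred: 17+5-6=16
Step 7: prey: 17+5-5=17; pred: 16+5-6=15

Answer: 17 15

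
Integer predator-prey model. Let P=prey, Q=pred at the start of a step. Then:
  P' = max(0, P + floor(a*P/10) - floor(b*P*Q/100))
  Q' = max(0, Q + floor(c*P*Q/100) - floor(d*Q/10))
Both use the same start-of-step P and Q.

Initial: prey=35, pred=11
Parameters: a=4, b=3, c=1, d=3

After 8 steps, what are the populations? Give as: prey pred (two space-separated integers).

Answer: 24 21

Derivation:
Step 1: prey: 35+14-11=38; pred: 11+3-3=11
Step 2: prey: 38+15-12=41; pred: 11+4-3=12
Step 3: prey: 41+16-14=43; pred: 12+4-3=13
Step 4: prey: 43+17-16=44; pred: 13+5-3=15
Step 5: prey: 44+17-19=42; pred: 15+6-4=17
Step 6: prey: 42+16-21=37; pred: 17+7-5=19
Step 7: prey: 37+14-21=30; pred: 19+7-5=21
Step 8: prey: 30+12-18=24; pred: 21+6-6=21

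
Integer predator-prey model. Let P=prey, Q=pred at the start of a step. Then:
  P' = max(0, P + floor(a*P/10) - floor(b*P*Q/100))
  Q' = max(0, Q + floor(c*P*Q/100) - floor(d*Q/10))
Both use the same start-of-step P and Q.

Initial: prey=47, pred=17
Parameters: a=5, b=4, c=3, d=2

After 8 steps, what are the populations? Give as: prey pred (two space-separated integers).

Step 1: prey: 47+23-31=39; pred: 17+23-3=37
Step 2: prey: 39+19-57=1; pred: 37+43-7=73
Step 3: prey: 1+0-2=0; pred: 73+2-14=61
Step 4: prey: 0+0-0=0; pred: 61+0-12=49
Step 5: prey: 0+0-0=0; pred: 49+0-9=40
Step 6: prey: 0+0-0=0; pred: 40+0-8=32
Step 7: prey: 0+0-0=0; pred: 32+0-6=26
Step 8: prey: 0+0-0=0; pred: 26+0-5=21

Answer: 0 21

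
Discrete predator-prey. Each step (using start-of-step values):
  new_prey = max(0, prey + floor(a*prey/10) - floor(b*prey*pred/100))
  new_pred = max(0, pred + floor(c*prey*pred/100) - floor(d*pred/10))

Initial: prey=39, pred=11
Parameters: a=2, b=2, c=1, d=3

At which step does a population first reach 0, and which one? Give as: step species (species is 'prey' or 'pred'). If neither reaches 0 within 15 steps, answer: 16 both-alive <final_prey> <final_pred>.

Answer: 16 both-alive 23 6

Derivation:
Step 1: prey: 39+7-8=38; pred: 11+4-3=12
Step 2: prey: 38+7-9=36; pred: 12+4-3=13
Step 3: prey: 36+7-9=34; pred: 13+4-3=14
Step 4: prey: 34+6-9=31; pred: 14+4-4=14
Step 5: prey: 31+6-8=29; pred: 14+4-4=14
Step 6: prey: 29+5-8=26; pred: 14+4-4=14
Step 7: prey: 26+5-7=24; pred: 14+3-4=13
Step 8: prey: 24+4-6=22; pred: 13+3-3=13
Step 9: prey: 22+4-5=21; pred: 13+2-3=12
Step 10: prey: 21+4-5=20; pred: 12+2-3=11
Step 11: prey: 20+4-4=20; pred: 11+2-3=10
Step 12: prey: 20+4-4=20; pred: 10+2-3=9
Step 13: prey: 20+4-3=21; pred: 9+1-2=8
Step 14: prey: 21+4-3=22; pred: 8+1-2=7
Step 15: prey: 22+4-3=23; pred: 7+1-2=6
No extinction within 15 steps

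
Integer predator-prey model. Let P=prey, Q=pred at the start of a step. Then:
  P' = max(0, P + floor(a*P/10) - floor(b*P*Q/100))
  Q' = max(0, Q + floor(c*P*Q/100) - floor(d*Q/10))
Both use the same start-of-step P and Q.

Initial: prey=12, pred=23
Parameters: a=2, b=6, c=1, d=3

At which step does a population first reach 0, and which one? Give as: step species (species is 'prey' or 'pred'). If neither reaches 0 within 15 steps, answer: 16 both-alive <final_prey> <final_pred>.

Step 1: prey: 12+2-16=0; pred: 23+2-6=19
First extinction: prey at step 1

Answer: 1 prey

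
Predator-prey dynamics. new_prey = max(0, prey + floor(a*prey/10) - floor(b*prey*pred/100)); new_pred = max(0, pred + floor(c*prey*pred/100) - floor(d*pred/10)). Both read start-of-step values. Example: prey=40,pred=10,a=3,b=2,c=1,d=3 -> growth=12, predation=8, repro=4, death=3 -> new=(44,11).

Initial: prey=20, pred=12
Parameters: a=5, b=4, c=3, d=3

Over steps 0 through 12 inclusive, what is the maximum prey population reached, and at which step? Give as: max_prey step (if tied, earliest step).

Answer: 21 1

Derivation:
Step 1: prey: 20+10-9=21; pred: 12+7-3=16
Step 2: prey: 21+10-13=18; pred: 16+10-4=22
Step 3: prey: 18+9-15=12; pred: 22+11-6=27
Step 4: prey: 12+6-12=6; pred: 27+9-8=28
Step 5: prey: 6+3-6=3; pred: 28+5-8=25
Step 6: prey: 3+1-3=1; pred: 25+2-7=20
Step 7: prey: 1+0-0=1; pred: 20+0-6=14
Step 8: prey: 1+0-0=1; pred: 14+0-4=10
Step 9: prey: 1+0-0=1; pred: 10+0-3=7
Step 10: prey: 1+0-0=1; pred: 7+0-2=5
Step 11: prey: 1+0-0=1; pred: 5+0-1=4
Step 12: prey: 1+0-0=1; pred: 4+0-1=3
Max prey = 21 at step 1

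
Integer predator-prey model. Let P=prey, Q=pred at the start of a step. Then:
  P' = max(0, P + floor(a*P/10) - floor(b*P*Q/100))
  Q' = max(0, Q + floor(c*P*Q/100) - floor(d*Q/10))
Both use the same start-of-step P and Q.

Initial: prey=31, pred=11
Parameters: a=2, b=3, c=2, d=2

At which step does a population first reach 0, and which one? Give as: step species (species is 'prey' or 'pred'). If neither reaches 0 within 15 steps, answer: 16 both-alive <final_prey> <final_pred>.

Step 1: prey: 31+6-10=27; pred: 11+6-2=15
Step 2: prey: 27+5-12=20; pred: 15+8-3=20
Step 3: prey: 20+4-12=12; pred: 20+8-4=24
Step 4: prey: 12+2-8=6; pred: 24+5-4=25
Step 5: prey: 6+1-4=3; pred: 25+3-5=23
Step 6: prey: 3+0-2=1; pred: 23+1-4=20
Step 7: prey: 1+0-0=1; pred: 20+0-4=16
Step 8: prey: 1+0-0=1; pred: 16+0-3=13
Step 9: prey: 1+0-0=1; pred: 13+0-2=11
Step 10: prey: 1+0-0=1; pred: 11+0-2=9
Step 11: prey: 1+0-0=1; pred: 9+0-1=8
Step 12: prey: 1+0-0=1; pred: 8+0-1=7
Step 13: prey: 1+0-0=1; pred: 7+0-1=6
Step 14: prey: 1+0-0=1; pred: 6+0-1=5
Step 15: prey: 1+0-0=1; pred: 5+0-1=4
No extinction within 15 steps

Answer: 16 both-alive 1 4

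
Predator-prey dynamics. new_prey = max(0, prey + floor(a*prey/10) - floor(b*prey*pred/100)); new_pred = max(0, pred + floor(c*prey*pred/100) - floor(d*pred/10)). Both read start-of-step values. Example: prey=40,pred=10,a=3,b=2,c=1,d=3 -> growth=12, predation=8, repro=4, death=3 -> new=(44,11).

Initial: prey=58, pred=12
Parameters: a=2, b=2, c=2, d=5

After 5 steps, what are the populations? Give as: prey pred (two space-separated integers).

Step 1: prey: 58+11-13=56; pred: 12+13-6=19
Step 2: prey: 56+11-21=46; pred: 19+21-9=31
Step 3: prey: 46+9-28=27; pred: 31+28-15=44
Step 4: prey: 27+5-23=9; pred: 44+23-22=45
Step 5: prey: 9+1-8=2; pred: 45+8-22=31

Answer: 2 31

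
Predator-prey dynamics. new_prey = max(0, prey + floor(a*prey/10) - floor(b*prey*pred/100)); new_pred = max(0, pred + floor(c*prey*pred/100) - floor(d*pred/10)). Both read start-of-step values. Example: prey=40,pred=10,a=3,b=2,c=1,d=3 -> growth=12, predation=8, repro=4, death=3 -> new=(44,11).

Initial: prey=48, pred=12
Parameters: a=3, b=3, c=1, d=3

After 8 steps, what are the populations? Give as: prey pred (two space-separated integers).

Answer: 11 11

Derivation:
Step 1: prey: 48+14-17=45; pred: 12+5-3=14
Step 2: prey: 45+13-18=40; pred: 14+6-4=16
Step 3: prey: 40+12-19=33; pred: 16+6-4=18
Step 4: prey: 33+9-17=25; pred: 18+5-5=18
Step 5: prey: 25+7-13=19; pred: 18+4-5=17
Step 6: prey: 19+5-9=15; pred: 17+3-5=15
Step 7: prey: 15+4-6=13; pred: 15+2-4=13
Step 8: prey: 13+3-5=11; pred: 13+1-3=11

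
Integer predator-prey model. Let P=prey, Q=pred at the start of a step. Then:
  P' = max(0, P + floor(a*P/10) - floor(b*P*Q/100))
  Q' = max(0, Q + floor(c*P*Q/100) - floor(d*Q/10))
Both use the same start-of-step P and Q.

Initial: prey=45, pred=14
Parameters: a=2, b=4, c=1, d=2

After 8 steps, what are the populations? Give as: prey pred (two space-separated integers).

Step 1: prey: 45+9-25=29; pred: 14+6-2=18
Step 2: prey: 29+5-20=14; pred: 18+5-3=20
Step 3: prey: 14+2-11=5; pred: 20+2-4=18
Step 4: prey: 5+1-3=3; pred: 18+0-3=15
Step 5: prey: 3+0-1=2; pred: 15+0-3=12
Step 6: prey: 2+0-0=2; pred: 12+0-2=10
Step 7: prey: 2+0-0=2; pred: 10+0-2=8
Step 8: prey: 2+0-0=2; pred: 8+0-1=7

Answer: 2 7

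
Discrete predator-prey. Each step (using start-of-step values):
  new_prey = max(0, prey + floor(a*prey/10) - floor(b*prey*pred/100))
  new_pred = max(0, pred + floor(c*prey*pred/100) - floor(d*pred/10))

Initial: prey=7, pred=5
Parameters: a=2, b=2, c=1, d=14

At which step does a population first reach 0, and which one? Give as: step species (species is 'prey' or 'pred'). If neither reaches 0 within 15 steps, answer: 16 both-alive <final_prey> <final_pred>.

Step 1: prey: 7+1-0=8; pred: 5+0-7=0
First extinction: pred at step 1

Answer: 1 pred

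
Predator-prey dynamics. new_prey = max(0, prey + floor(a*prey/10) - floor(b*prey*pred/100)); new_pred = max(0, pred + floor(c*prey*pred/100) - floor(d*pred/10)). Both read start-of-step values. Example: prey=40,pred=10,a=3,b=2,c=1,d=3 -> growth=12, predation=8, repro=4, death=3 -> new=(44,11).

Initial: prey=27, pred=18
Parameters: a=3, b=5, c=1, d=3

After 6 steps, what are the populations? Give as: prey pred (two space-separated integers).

Answer: 2 4

Derivation:
Step 1: prey: 27+8-24=11; pred: 18+4-5=17
Step 2: prey: 11+3-9=5; pred: 17+1-5=13
Step 3: prey: 5+1-3=3; pred: 13+0-3=10
Step 4: prey: 3+0-1=2; pred: 10+0-3=7
Step 5: prey: 2+0-0=2; pred: 7+0-2=5
Step 6: prey: 2+0-0=2; pred: 5+0-1=4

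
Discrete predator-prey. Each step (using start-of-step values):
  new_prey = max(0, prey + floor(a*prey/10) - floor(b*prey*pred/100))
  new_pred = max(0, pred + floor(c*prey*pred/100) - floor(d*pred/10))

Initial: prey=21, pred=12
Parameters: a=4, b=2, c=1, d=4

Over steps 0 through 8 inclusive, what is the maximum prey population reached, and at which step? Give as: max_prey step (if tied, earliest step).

Step 1: prey: 21+8-5=24; pred: 12+2-4=10
Step 2: prey: 24+9-4=29; pred: 10+2-4=8
Step 3: prey: 29+11-4=36; pred: 8+2-3=7
Step 4: prey: 36+14-5=45; pred: 7+2-2=7
Step 5: prey: 45+18-6=57; pred: 7+3-2=8
Step 6: prey: 57+22-9=70; pred: 8+4-3=9
Step 7: prey: 70+28-12=86; pred: 9+6-3=12
Step 8: prey: 86+34-20=100; pred: 12+10-4=18
Max prey = 100 at step 8

Answer: 100 8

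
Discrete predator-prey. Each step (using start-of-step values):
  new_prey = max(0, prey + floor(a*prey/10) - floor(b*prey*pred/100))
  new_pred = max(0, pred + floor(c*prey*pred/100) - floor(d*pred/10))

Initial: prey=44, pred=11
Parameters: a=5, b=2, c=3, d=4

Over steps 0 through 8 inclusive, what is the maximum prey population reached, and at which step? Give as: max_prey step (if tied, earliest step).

Answer: 62 2

Derivation:
Step 1: prey: 44+22-9=57; pred: 11+14-4=21
Step 2: prey: 57+28-23=62; pred: 21+35-8=48
Step 3: prey: 62+31-59=34; pred: 48+89-19=118
Step 4: prey: 34+17-80=0; pred: 118+120-47=191
Step 5: prey: 0+0-0=0; pred: 191+0-76=115
Step 6: prey: 0+0-0=0; pred: 115+0-46=69
Step 7: prey: 0+0-0=0; pred: 69+0-27=42
Step 8: prey: 0+0-0=0; pred: 42+0-16=26
Max prey = 62 at step 2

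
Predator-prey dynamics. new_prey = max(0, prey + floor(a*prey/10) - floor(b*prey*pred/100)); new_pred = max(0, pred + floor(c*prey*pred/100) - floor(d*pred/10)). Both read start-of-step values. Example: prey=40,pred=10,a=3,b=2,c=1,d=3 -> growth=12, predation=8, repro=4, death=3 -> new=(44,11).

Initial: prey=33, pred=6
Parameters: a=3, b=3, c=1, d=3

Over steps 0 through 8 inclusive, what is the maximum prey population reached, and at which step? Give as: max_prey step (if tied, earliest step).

Step 1: prey: 33+9-5=37; pred: 6+1-1=6
Step 2: prey: 37+11-6=42; pred: 6+2-1=7
Step 3: prey: 42+12-8=46; pred: 7+2-2=7
Step 4: prey: 46+13-9=50; pred: 7+3-2=8
Step 5: prey: 50+15-12=53; pred: 8+4-2=10
Step 6: prey: 53+15-15=53; pred: 10+5-3=12
Step 7: prey: 53+15-19=49; pred: 12+6-3=15
Step 8: prey: 49+14-22=41; pred: 15+7-4=18
Max prey = 53 at step 5

Answer: 53 5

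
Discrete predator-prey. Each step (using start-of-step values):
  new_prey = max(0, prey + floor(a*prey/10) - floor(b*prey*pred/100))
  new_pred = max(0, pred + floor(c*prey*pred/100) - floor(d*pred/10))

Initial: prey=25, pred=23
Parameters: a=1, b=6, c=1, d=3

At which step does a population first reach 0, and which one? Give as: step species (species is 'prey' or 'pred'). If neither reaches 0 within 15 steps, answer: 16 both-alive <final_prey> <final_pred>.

Answer: 1 prey

Derivation:
Step 1: prey: 25+2-34=0; pred: 23+5-6=22
First extinction: prey at step 1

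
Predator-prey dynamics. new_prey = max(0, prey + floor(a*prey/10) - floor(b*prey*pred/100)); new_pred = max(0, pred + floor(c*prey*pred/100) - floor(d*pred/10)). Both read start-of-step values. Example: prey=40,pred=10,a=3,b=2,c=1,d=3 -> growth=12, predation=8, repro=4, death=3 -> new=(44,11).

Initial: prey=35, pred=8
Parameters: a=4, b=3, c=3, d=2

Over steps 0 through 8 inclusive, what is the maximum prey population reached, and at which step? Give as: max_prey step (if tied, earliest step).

Answer: 41 1

Derivation:
Step 1: prey: 35+14-8=41; pred: 8+8-1=15
Step 2: prey: 41+16-18=39; pred: 15+18-3=30
Step 3: prey: 39+15-35=19; pred: 30+35-6=59
Step 4: prey: 19+7-33=0; pred: 59+33-11=81
Step 5: prey: 0+0-0=0; pred: 81+0-16=65
Step 6: prey: 0+0-0=0; pred: 65+0-13=52
Step 7: prey: 0+0-0=0; pred: 52+0-10=42
Step 8: prey: 0+0-0=0; pred: 42+0-8=34
Max prey = 41 at step 1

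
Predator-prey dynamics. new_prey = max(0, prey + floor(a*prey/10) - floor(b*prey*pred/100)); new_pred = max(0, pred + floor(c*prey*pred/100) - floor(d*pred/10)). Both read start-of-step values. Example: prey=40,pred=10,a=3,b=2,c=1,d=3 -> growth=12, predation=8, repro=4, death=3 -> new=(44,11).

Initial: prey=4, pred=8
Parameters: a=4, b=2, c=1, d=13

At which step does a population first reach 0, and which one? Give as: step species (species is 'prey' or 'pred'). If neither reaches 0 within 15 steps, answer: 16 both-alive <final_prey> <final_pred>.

Answer: 1 pred

Derivation:
Step 1: prey: 4+1-0=5; pred: 8+0-10=0
First extinction: pred at step 1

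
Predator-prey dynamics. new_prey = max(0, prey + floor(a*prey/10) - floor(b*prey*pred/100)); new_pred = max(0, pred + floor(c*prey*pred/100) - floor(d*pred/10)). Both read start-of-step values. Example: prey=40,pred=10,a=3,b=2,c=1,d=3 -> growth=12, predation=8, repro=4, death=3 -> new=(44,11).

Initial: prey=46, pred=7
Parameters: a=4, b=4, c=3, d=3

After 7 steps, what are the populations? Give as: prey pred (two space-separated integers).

Step 1: prey: 46+18-12=52; pred: 7+9-2=14
Step 2: prey: 52+20-29=43; pred: 14+21-4=31
Step 3: prey: 43+17-53=7; pred: 31+39-9=61
Step 4: prey: 7+2-17=0; pred: 61+12-18=55
Step 5: prey: 0+0-0=0; pred: 55+0-16=39
Step 6: prey: 0+0-0=0; pred: 39+0-11=28
Step 7: prey: 0+0-0=0; pred: 28+0-8=20

Answer: 0 20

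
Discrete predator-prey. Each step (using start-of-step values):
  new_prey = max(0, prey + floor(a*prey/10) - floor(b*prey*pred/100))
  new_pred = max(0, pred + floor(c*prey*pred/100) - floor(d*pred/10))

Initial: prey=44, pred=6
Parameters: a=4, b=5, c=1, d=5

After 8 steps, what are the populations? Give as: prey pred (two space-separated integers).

Step 1: prey: 44+17-13=48; pred: 6+2-3=5
Step 2: prey: 48+19-12=55; pred: 5+2-2=5
Step 3: prey: 55+22-13=64; pred: 5+2-2=5
Step 4: prey: 64+25-16=73; pred: 5+3-2=6
Step 5: prey: 73+29-21=81; pred: 6+4-3=7
Step 6: prey: 81+32-28=85; pred: 7+5-3=9
Step 7: prey: 85+34-38=81; pred: 9+7-4=12
Step 8: prey: 81+32-48=65; pred: 12+9-6=15

Answer: 65 15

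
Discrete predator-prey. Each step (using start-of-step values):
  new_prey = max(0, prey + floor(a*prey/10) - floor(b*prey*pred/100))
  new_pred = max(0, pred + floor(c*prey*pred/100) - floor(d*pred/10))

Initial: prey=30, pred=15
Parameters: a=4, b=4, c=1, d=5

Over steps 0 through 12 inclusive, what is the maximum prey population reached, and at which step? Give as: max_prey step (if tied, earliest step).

Answer: 155 12

Derivation:
Step 1: prey: 30+12-18=24; pred: 15+4-7=12
Step 2: prey: 24+9-11=22; pred: 12+2-6=8
Step 3: prey: 22+8-7=23; pred: 8+1-4=5
Step 4: prey: 23+9-4=28; pred: 5+1-2=4
Step 5: prey: 28+11-4=35; pred: 4+1-2=3
Step 6: prey: 35+14-4=45; pred: 3+1-1=3
Step 7: prey: 45+18-5=58; pred: 3+1-1=3
Step 8: prey: 58+23-6=75; pred: 3+1-1=3
Step 9: prey: 75+30-9=96; pred: 3+2-1=4
Step 10: prey: 96+38-15=119; pred: 4+3-2=5
Step 11: prey: 119+47-23=143; pred: 5+5-2=8
Step 12: prey: 143+57-45=155; pred: 8+11-4=15
Max prey = 155 at step 12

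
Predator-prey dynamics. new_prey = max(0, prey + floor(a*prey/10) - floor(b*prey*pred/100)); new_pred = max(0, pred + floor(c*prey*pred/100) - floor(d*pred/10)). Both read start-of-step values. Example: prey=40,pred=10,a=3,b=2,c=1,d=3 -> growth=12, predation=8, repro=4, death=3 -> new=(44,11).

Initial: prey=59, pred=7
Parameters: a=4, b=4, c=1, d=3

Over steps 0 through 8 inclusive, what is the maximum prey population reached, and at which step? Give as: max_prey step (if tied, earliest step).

Answer: 69 2

Derivation:
Step 1: prey: 59+23-16=66; pred: 7+4-2=9
Step 2: prey: 66+26-23=69; pred: 9+5-2=12
Step 3: prey: 69+27-33=63; pred: 12+8-3=17
Step 4: prey: 63+25-42=46; pred: 17+10-5=22
Step 5: prey: 46+18-40=24; pred: 22+10-6=26
Step 6: prey: 24+9-24=9; pred: 26+6-7=25
Step 7: prey: 9+3-9=3; pred: 25+2-7=20
Step 8: prey: 3+1-2=2; pred: 20+0-6=14
Max prey = 69 at step 2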